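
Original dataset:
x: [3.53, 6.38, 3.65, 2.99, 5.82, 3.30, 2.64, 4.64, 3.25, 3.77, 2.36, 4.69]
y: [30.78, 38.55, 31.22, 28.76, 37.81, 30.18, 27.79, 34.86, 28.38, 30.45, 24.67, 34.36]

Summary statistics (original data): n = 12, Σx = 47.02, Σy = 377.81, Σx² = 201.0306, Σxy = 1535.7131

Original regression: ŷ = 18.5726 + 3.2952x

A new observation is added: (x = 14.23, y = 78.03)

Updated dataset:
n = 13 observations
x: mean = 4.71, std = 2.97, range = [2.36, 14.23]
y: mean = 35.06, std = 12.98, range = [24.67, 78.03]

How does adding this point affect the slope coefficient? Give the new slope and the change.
Adding the point moves β₁ from 3.2952 to 4.3359, i.e. it increases by 1.0407 (+31.6%).

The new point has HIGH LEVERAGE: x = 14.23 is far from the original mean x̄ = 47.02/12 ≈ 3.92 (original range [2.36, 6.38]).

Step 1: Update the sums with the new point (n goes from 12 to 13)
Σx  = 47.02 + 14.23 = 61.25
Σy  = 377.81 + 78.03 = 455.84
Σx² = 201.0306 + 14.23² = 201.0306 + 202.4929 = 403.5235
Σxy = 1535.7131 + 14.23×78.03 = 1535.7131 + 1110.3669 = 2646.0800

Step 2: Recompute the slope with b₁ = (nΣxy − ΣxΣy) / (nΣx² − (Σx)²)
Numerator   = 13×2646.0800 − 61.25×455.84 = 34399.0400 − 27920.2000 = 6478.8400
Denominator = 13×403.5235 − 61.25² = 5245.8055 − 3751.5625 = 1494.2430
b₁(new) = 6478.8400 / 1494.2430 = 4.3359

(Same formula on the original sums: (12×1535.7131 − 47.02×377.81) / (12×201.0306 − 47.02²) = 663.9310 / 201.4868 = 3.2952, matching the given fit.)

Step 3: Change in slope
Δβ₁ = 4.3359 − 3.2952 = +1.0407
Relative change = +1.0407 / 3.2952 × 100% = +31.6%
→ the slope increases when the point is added.

Because the point sits above the extension of the original line at a high-leverage x, it tilts the fit up.
In practice: refit with and without it and report both if conclusions differ; investigate whether it comes from the same population as the rest of the sample.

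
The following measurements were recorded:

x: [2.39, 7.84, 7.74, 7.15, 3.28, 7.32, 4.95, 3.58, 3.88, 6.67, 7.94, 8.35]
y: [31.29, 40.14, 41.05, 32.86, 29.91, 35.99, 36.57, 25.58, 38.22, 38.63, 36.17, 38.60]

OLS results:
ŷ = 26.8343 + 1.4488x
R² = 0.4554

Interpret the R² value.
About 45.54% of the variability in y is accounted for by the regression on x (R² = 0.4554) — a moderate linear fit.

The coefficient of determination R² is the fraction of the total variation in y that the fitted line accounts for.

Here R² = 0.4554:
- Explained: 45.54% of the variation in y
- Unexplained (residual): 100% − 45.54% = 54.46%
- Rule of thumb (below 0.3 weak; 0.3 to below 0.7 moderate; 0.7 and above strong) → moderate

Note: R² says nothing about causation, and a high R² does not by itself mean the linear form is appropriate — check the residuals.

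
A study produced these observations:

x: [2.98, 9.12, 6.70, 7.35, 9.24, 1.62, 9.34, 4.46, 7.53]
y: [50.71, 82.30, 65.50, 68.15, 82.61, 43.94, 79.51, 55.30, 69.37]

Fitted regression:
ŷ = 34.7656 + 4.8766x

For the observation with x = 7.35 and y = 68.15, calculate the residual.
Residual = -2.4586

The residual is the difference between the actual value and the predicted value:

Residual = y - ŷ

Step 1: Calculate predicted value
ŷ = 34.7656 + 4.8766 × 7.35
ŷ = 70.6086

Step 2: Calculate residual
Residual = 68.15 - 70.6086
Residual = -2.4586

Sign check: y < ŷ, so the point is below the line and the fit overestimates here.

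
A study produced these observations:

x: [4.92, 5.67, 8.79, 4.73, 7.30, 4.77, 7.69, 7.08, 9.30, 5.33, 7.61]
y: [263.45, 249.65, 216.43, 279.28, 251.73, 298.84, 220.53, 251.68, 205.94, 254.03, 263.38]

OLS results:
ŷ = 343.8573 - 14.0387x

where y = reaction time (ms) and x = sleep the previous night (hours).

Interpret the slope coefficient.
For each additional hour of sleep, predicted reaction time decreases by approximately 14.0387 ms.

The slope β₁ = -14.0387 gives the rate at which the fitted reaction time changes with sleep.

Interpretation:
- Sleep up by 1 hour → predicted reaction time decreases by 14.0387 ms
- This is a linear approximation: the same per-unit change is assumed across the whole observed x range

(β₀ = 343.8573 is the fitted value at x = 0 and is not part of the slope interpretation.)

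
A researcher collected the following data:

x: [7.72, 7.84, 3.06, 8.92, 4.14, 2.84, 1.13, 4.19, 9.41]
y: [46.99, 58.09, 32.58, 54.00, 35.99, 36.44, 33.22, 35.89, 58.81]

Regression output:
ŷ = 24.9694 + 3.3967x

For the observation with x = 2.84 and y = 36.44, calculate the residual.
Residual = 1.8240

The residual is the difference between the actual value and the predicted value:

Residual = y - ŷ

Step 1: Calculate predicted value
ŷ = 24.9694 + 3.3967 × 2.84
ŷ = 34.6160

Step 2: Calculate residual
Residual = 36.44 - 34.6160
Residual = 1.8240

The residual is positive, so the observed y = 36.44 sits above the regression line (the line underestimates it by 1.8240).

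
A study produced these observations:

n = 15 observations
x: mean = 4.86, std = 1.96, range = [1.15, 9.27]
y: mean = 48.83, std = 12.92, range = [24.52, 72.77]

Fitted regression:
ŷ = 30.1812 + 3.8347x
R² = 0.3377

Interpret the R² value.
R² = 0.3377 means 33.77% of the variation in y is explained by the linear relationship with x. This indicates a moderate fit.

R² = 1 − SS_res/SS_tot compares the residual scatter to the total scatter of y about its mean.

Here R² = 0.3377:
- Explained: 33.77% of the variation in y
- Unexplained (residual): 100% − 33.77% = 66.23%
- Rule of thumb (below 0.3 weak; 0.3 to below 0.7 moderate; 0.7 and above strong) → moderate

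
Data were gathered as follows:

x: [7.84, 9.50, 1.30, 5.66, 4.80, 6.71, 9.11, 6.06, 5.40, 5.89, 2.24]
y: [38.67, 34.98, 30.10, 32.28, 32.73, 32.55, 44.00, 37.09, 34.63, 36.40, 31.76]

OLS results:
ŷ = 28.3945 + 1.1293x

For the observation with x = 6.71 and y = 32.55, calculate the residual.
Residual = -3.4221

The residual is the difference between the actual value and the predicted value:

Residual = y - ŷ

Step 1: Calculate predicted value
ŷ = 28.3945 + 1.1293 × 6.71
ŷ = 35.9721

Step 2: Calculate residual
Residual = 32.55 - 35.9721
Residual = -3.4221

Sign check: y < ŷ, so the point is below the line and the fit overestimates here.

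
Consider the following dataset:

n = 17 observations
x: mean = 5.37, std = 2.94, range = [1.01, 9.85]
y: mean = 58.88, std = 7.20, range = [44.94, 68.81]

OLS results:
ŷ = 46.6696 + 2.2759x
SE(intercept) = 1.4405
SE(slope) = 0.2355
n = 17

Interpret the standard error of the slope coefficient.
SE(β̂₁) = 0.2355 is the estimated standard deviation of the slope estimate across repeated samples; relative to β̂₁ = 2.2759 that is 10.3%, a precise estimate.

SE(β̂₁) = 0.2355 says: if we drew many samples of n = 17 from the same population and refit each time, the fitted slopes would scatter with a standard deviation of roughly 0.2355 around the true β₁.

Relative precision:
- SE / |β̂₁| = 0.2355 / 2.2759 = 10.3%
- Rule of thumb (under 20%: precise; 20% to under 50%: moderately precise; 50% or more: imprecise) → precise

Rough 95% range (±2 SE): 2.2759 ± 0.4710 → (1.8049, 2.7469).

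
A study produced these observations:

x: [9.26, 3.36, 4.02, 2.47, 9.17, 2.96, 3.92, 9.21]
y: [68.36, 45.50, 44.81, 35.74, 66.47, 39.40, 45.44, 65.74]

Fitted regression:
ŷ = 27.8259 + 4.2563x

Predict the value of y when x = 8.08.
ŷ = 62.2168

To predict y for x = 8.08, substitute into the regression equation:

ŷ = 27.8259 + 4.2563 × 8.08
ŷ = 27.8259 + 34.3909
ŷ = 62.2168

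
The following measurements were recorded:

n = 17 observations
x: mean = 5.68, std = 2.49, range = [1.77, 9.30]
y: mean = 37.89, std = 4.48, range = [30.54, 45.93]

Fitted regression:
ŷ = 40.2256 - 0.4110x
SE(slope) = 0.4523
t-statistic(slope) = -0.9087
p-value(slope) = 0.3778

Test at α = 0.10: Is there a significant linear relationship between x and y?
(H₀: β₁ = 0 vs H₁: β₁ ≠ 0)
Fail to reject H₀: p-value = 0.3778 ≥ α = 0.10. The linear relationship is not significant at the 10% level.

Hypothesis test for the slope coefficient:

H₀: β₁ = 0 (no linear relationship)
H₁: β₁ ≠ 0 (linear relationship exists)

Test statistic: t = β̂₁ / SE(β̂₁) = -0.4110 / 0.4523 = -0.9087

The p-value (0.3778) is the probability, under H₀, of a t-statistic at least as extreme as |t| = 0.9087 (two-sided, df = n − 2 = 15).

Decision rule: reject H₀ if p-value < α.
p-value = 0.3778 ≥ α = 0.10 → fail to reject H₀.

Conclusion: the linear association between x and y is not significant at the 10% level.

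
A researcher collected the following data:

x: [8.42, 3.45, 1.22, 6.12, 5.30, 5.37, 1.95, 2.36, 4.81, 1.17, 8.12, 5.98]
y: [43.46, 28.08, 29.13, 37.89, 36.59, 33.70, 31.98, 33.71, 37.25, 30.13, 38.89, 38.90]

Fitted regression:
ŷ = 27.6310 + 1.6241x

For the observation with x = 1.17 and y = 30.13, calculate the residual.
Residual = 0.5988

The residual is the difference between the actual value and the predicted value:

Residual = y - ŷ

Step 1: Calculate predicted value
ŷ = 27.6310 + 1.6241 × 1.17
ŷ = 29.5312

Step 2: Calculate residual
Residual = 30.13 - 29.5312
Residual = 0.5988

Sign check: y > ŷ, so the point is above the line and the fit underestimates here.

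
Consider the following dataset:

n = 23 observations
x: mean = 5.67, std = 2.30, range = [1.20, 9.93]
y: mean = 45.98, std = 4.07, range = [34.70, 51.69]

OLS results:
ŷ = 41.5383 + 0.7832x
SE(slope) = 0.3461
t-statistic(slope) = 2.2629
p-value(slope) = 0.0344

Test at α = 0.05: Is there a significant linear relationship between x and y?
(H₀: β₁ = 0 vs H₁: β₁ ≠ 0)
p-value = 0.0344 < α = 0.05, so we reject H₀. The relationship is significant.

Hypothesis test for the slope coefficient:

H₀: β₁ = 0 (no linear relationship)
H₁: β₁ ≠ 0 (linear relationship exists)

Test statistic: t = β̂₁ / SE(β̂₁) = 0.7832 / 0.3461 = 2.2629

With df = 21, the two-sided p-value for |t| = 2.2629 is 0.0344.

Decision rule: reject H₀ if p-value < α.
p-value = 0.0344 < α = 0.05 → reject H₀.

At α = 0.05 the data do provide convincing evidence of a nonzero slope.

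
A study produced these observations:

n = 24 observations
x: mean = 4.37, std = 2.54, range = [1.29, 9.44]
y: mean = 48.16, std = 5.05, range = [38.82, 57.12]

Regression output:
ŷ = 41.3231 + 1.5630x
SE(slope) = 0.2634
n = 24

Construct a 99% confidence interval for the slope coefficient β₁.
The 99% CI for β₁ is (0.8205, 2.3055)

Confidence interval for the slope:

The 99% CI for β₁ is: β̂₁ ± t*(α/2, n-2) × SE(β̂₁)

Step 1: Find critical t-value
- Confidence level = 0.99
- Degrees of freedom = n - 2 = 24 - 2 = 22
- t*(α/2, 22) = 2.8188

Step 2: Calculate margin of error
Margin = 2.8188 × 0.2634 = 0.7425

Step 3: Construct interval
CI = 1.5630 ± 0.7425
CI = (0.8205, 2.3055)

Interpretation: each one-unit increase in x is associated with a change in mean y of between 0.8205 and 2.3055, with 99% confidence.
Since 0 is outside the interval, a two-sided test at α = 0.01 would reject H₀: β₁ = 0.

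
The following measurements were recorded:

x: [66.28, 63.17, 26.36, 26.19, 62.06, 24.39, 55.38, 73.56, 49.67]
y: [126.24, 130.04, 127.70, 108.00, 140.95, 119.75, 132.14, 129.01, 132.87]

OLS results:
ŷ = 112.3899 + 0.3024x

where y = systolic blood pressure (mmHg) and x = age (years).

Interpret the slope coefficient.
On average, blood pressure is about 0.3024 mmHg higher for every extra year of age.

The slope β₁ = 0.3024 gives the rate at which the fitted blood pressure changes with age.

Interpretation:
- Age up by 1 year → predicted blood pressure increases by 0.3024 mmHg
- This is a linear approximation: the same per-unit change is assumed across the whole observed x range
- The sign (+) gives the direction; the magnitude 0.3024 gives the size of the effect per year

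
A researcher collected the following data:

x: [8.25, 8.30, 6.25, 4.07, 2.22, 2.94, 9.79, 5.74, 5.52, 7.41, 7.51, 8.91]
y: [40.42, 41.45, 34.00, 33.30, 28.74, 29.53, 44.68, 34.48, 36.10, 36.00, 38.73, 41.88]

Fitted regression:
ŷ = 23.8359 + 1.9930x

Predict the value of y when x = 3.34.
ŷ = 30.4925

To predict y for x = 3.34, substitute into the regression equation:

ŷ = 23.8359 + 1.9930 × 3.34
ŷ = 23.8359 + 6.6566
ŷ = 30.4925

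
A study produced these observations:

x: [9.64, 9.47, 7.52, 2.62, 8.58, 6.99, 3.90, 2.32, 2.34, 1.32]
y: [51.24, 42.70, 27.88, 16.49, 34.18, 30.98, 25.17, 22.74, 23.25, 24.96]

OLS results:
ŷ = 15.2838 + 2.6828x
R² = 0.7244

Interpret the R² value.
About 72.44% of the variability in y is accounted for by the regression on x (R² = 0.7244) — a strong linear fit.

R² (coefficient of determination) measures the proportion of variance in y explained by the regression model.

Here R² = 0.7244:
- Explained: 72.44% of the variation in y
- Unexplained (residual): 100% − 72.44% = 27.56%
- Rule of thumb (below 0.3 weak; 0.3 to below 0.7 moderate; 0.7 and above strong) → strong

Note: R² says nothing about causation, and a high R² does not by itself mean the linear form is appropriate — check the residuals.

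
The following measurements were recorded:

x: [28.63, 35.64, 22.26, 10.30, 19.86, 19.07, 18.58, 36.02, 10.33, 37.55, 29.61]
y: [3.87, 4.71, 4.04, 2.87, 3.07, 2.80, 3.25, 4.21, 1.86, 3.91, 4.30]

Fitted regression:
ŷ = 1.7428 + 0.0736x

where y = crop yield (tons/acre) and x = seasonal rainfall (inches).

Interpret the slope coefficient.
An increase of one inch in rainfall is associated with a 0.0736 tons/acre increase in predicted crop yield.

The slope coefficient β₁ = 0.0736 represents the marginal effect of rainfall on crop yield.

Interpretation:
- Rainfall up by 1 inch → predicted crop yield increases by 0.0736 tons/acre
- This is a linear approximation: the same per-unit change is assumed across the whole observed x range
- The slope describes association in these data, not necessarily a causal effect

The intercept β₀ = 1.7428 is the predicted crop yield when rainfall = 0; since the smallest observed x is 10.30, this is an extrapolation and mainly anchors the line.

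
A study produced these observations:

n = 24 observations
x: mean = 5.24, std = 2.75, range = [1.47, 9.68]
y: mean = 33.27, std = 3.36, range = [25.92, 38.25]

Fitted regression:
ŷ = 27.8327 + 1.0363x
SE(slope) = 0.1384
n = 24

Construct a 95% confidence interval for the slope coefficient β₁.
The 95% CI for β₁ is (0.7493, 1.3233)

Confidence interval for the slope:

The 95% CI for β₁ is: β̂₁ ± t*(α/2, n-2) × SE(β̂₁)

Step 1: Find critical t-value
- Confidence level = 0.95
- Degrees of freedom = n - 2 = 24 - 2 = 22
- t*(α/2, 22) = 2.0739

Step 2: Calculate margin of error
Margin = 2.0739 × 0.1384 = 0.2870

Step 3: Construct interval
CI = 1.0363 ± 0.2870
CI = (0.7493, 1.3233)

Interpretation: We are 95% confident that the true slope β₁ lies between 0.7493 and 1.3233.
Both endpoints are positive, so the data support a genuinely positive slope at this confidence level.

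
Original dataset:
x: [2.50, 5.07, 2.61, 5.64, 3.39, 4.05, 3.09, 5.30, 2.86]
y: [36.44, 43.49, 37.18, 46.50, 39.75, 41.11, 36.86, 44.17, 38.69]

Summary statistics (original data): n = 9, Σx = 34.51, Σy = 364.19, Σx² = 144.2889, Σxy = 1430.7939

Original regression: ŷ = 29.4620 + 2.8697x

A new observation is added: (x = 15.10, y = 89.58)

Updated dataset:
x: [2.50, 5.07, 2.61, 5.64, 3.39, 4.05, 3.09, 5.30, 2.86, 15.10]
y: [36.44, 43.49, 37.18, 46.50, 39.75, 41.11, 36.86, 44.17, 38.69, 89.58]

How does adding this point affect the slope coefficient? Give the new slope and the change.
New slope β₁ = 4.2184 versus 2.8697 before: a change of +1.3487 (+47.0%).

The new point has HIGH LEVERAGE: x = 15.10 is far from the original mean x̄ = 34.51/9 ≈ 3.83 (original range [2.50, 5.64]).

Step 1: Update the sums with the new point (n goes from 9 to 10)
Σx  = 34.51 + 15.10 = 49.61
Σy  = 364.19 + 89.58 = 453.77
Σx² = 144.2889 + 15.10² = 144.2889 + 228.0100 = 372.2989
Σxy = 1430.7939 + 15.10×89.58 = 1430.7939 + 1352.6580 = 2783.4519

Step 2: Recompute the slope with b₁ = (nΣxy − ΣxΣy) / (nΣx² − (Σx)²)
Numerator   = 10×2783.4519 − 49.61×453.77 = 27834.5190 − 22511.5297 = 5322.9893
Denominator = 10×372.2989 − 49.61² = 3722.9890 − 2461.1521 = 1261.8369
b₁(new) = 5322.9893 / 1261.8369 = 4.2184

(Same formula on the original sums: (9×1430.7939 − 34.51×364.19) / (9×144.2889 − 34.51²) = 308.9482 / 107.6600 = 2.8697, matching the given fit.)

Step 3: Change in slope
Δβ₁ = 4.2184 − 2.8697 = +1.3487
Relative change = +1.3487 / 2.8697 × 100% = +47.0%
→ the slope increases when the point is added.

A high-leverage point only changes the slope if it is off the original line; here y = 89.58 is above the original trend, so the slope increases.
In practice: examine leverage (hᵢ) and Cook's distance rather than deleting it automatically.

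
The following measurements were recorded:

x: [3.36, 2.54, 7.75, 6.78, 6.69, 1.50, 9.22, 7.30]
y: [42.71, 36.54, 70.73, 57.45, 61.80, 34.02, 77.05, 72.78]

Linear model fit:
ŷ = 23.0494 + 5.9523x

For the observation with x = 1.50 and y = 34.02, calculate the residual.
Residual = 2.0421

The residual is the difference between the actual value and the predicted value:

Residual = y - ŷ

Step 1: Calculate predicted value
ŷ = 23.0494 + 5.9523 × 1.50
ŷ = 31.9779

Step 2: Calculate residual
Residual = 34.02 - 31.9779
Residual = 2.0421

The residual is positive, so the observed y = 34.02 sits above the regression line (the line underestimates it by 2.0421).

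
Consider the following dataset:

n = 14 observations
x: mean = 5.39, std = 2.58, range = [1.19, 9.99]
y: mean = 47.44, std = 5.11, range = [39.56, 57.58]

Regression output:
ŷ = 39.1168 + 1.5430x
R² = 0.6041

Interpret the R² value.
The model explains 60.41% of the variance in y (R² = 0.6041), leaving 39.59% unexplained; the fit is moderate.

R² = 1 − SS_res/SS_tot compares the residual scatter to the total scatter of y about its mean.

Here R² = 0.6041:
- Explained: 60.41% of the variation in y
- Unexplained (residual): 100% − 60.41% = 39.59%
- Rule of thumb (below 0.3 weak; 0.3 to below 0.7 moderate; 0.7 and above strong) → moderate

Note: R² never decreases when predictors are added, so it should not be used alone to compare models of different size.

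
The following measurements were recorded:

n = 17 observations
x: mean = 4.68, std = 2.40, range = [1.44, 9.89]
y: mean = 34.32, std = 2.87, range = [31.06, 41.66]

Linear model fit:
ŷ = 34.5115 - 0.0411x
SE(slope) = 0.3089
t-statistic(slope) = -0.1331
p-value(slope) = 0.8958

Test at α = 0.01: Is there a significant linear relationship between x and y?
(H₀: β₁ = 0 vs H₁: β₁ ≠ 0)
Since p-value = 0.8958 ≥ α = 0.01, fail to reject H₀ — the slope is not significantly different from 0.

Hypothesis test for the slope coefficient:

H₀: β₁ = 0 (no linear relationship)
H₁: β₁ ≠ 0 (linear relationship exists)

Test statistic: t = β̂₁ / SE(β̂₁) = -0.0411 / 0.3089 = -0.1331

With df = 15, the two-sided p-value for |t| = 0.1331 is 0.8958.

Decision rule: reject H₀ if p-value < α.
p-value = 0.8958 ≥ α = 0.01 → fail to reject H₀.

There is not sufficient evidence at the 1% significance level to conclude that a linear relationship exists between x and y.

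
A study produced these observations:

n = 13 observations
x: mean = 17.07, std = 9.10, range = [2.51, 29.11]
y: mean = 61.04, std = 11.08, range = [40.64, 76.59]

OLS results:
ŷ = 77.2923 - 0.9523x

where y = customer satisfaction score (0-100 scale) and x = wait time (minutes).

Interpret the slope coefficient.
For each additional minute of wait time, predicted satisfaction score decreases by approximately 0.9523 points.

The slope coefficient β₁ = -0.9523 represents the marginal effect of wait time on satisfaction score.

Interpretation:
- Wait time up by 1 minute → predicted satisfaction score decreases by 0.9523 points
- This is a linear approximation: the same per-unit change is assumed across the whole observed x range
- The sign (−) gives the direction; the magnitude 0.9523 gives the size of the effect per minute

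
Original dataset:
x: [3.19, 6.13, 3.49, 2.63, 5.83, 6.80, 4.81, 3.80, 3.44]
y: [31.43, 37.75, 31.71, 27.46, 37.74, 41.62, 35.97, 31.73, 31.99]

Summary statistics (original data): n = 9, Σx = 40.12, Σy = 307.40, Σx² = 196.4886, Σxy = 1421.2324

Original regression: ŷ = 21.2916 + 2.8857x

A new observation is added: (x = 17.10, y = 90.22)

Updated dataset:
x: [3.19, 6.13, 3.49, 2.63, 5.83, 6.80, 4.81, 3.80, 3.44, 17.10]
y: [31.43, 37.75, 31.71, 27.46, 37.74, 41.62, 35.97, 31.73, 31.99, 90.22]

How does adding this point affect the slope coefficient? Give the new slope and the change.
New slope β₁ = 4.2655 versus 2.8857 before: a change of +1.3798 (+47.8%).

x = 17.10 lies well outside the original x-range [2.63, 6.80] (x̄ ≈ 4.46), so this observation has high leverage and can move the slope substantially.

Step 1: Update the sums with the new point (n goes from 9 to 10)
Σx  = 40.12 + 17.10 = 57.22
Σy  = 307.40 + 90.22 = 397.62
Σx² = 196.4886 + 17.10² = 196.4886 + 292.4100 = 488.8986
Σxy = 1421.2324 + 17.10×90.22 = 1421.2324 + 1542.7620 = 2963.9944

Step 2: Recompute the slope with b₁ = (nΣxy − ΣxΣy) / (nΣx² − (Σx)²)
Numerator   = 10×2963.9944 − 57.22×397.62 = 29639.9440 − 22751.8164 = 6888.1276
Denominator = 10×488.8986 − 57.22² = 4888.9860 − 3274.1284 = 1614.8576
b₁(new) = 6888.1276 / 1614.8576 = 4.2655

(Same formula on the original sums: (9×1421.2324 − 40.12×307.40) / (9×196.4886 − 40.12²) = 458.2036 / 158.7830 = 2.8857, matching the given fit.)

Step 3: Change in slope
Δβ₁ = 4.2655 − 2.8857 = +1.3798
Relative change = +1.3798 / 2.8857 × 100% = +47.8%
→ the slope increases when the point is added.

Because the point sits above the extension of the original line at a high-leverage x, it tilts the fit up.
In practice: refit with and without it and report both if conclusions differ.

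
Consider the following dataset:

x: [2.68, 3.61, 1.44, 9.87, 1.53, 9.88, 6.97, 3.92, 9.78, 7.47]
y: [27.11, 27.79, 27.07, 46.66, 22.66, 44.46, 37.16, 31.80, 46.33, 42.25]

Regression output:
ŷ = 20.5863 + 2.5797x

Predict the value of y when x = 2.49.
ŷ = 27.0098

To predict y for x = 2.49, substitute into the regression equation:

ŷ = 20.5863 + 2.5797 × 2.49
ŷ = 20.5863 + 6.4235
ŷ = 27.0098

This is the fitted mean response at that x — an individual observation would come with a wider prediction interval.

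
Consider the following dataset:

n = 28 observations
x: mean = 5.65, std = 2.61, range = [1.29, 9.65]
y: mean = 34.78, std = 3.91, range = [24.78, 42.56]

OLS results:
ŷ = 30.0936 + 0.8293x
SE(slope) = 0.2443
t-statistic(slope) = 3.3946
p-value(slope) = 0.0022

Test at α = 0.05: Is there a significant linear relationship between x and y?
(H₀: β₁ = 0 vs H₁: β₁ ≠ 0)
Reject H₀: p-value = 0.0022 < α = 0.05. The linear relationship is significant at the 5% level.

Hypothesis test for the slope coefficient:

H₀: β₁ = 0 (no linear relationship)
H₁: β₁ ≠ 0 (linear relationship exists)

Test statistic: t = β̂₁ / SE(β̂₁) = 0.8293 / 0.2443 = 3.3946

With df = 26, the two-sided p-value for |t| = 3.3946 is 0.0022.

Decision rule: reject H₀ if p-value < α.
p-value = 0.0022 < α = 0.05 → reject H₀.

There is sufficient evidence at the 5% significance level to conclude that a linear relationship exists between x and y.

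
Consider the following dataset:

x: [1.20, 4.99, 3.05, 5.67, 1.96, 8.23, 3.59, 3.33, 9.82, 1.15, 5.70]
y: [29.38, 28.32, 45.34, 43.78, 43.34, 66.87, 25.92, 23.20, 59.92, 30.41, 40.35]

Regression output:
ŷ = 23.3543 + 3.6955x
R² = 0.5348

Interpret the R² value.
R² = 0.5348 means 53.48% of the variation in y is explained by the linear relationship with x. This indicates a moderate fit.

R² = 1 − SS_res/SS_tot compares the residual scatter to the total scatter of y about its mean.

Here R² = 0.5348:
- Explained: 53.48% of the variation in y
- Unexplained (residual): 100% − 53.48% = 46.52%
- Rule of thumb (below 0.3 weak; 0.3 to below 0.7 moderate; 0.7 and above strong) → moderate

Equivalently, for simple linear regression R² = r², so |r| = √0.5348 ≈ 0.7313.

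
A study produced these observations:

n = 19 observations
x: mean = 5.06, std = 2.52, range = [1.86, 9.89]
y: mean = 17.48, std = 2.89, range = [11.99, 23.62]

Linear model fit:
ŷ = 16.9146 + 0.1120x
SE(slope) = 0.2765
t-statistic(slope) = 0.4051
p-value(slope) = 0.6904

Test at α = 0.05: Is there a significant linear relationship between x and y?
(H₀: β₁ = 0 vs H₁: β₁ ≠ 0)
p-value = 0.6904 ≥ α = 0.05, so we fail to reject H₀. The relationship is not significant.

Hypothesis test for the slope coefficient:

H₀: β₁ = 0 (no linear relationship)
H₁: β₁ ≠ 0 (linear relationship exists)

Test statistic: t = β̂₁ / SE(β̂₁) = 0.1120 / 0.2765 = 0.4051

With df = 17, the two-sided p-value for |t| = 0.4051 is 0.6904.

Decision rule: reject H₀ if p-value < α.
p-value = 0.6904 ≥ α = 0.05 → fail to reject H₀.

There is not sufficient evidence at the 5% significance level to conclude that a linear relationship exists between x and y.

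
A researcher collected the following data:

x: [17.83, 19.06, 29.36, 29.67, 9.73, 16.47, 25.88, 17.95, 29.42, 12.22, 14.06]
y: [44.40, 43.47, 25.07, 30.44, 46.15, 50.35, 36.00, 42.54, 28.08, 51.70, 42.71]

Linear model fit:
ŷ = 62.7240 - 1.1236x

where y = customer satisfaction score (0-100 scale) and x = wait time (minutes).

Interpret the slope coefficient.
For each additional minute of wait time, predicted satisfaction score decreases by approximately 1.1236 points.

β₁ = -1.1236 is the change in predicted satisfaction score (points) per additional minute of wait time.

Interpretation:
- Wait time up by 1 minute → predicted satisfaction score decreases by 1.1236 points
- The effect is assumed constant over the observed range of x (linearity)
- The slope describes association in these data, not necessarily a causal effect

(β₀ = 62.7240 is the fitted value at x = 0 and is not part of the slope interpretation.)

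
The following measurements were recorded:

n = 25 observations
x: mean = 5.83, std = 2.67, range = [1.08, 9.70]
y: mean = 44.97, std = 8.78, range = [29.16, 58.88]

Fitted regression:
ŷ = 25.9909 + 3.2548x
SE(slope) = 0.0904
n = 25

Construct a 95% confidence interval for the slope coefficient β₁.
The 95% CI for β₁ is (3.0678, 3.4418)

Confidence interval for the slope:

The 95% CI for β₁ is: β̂₁ ± t*(α/2, n-2) × SE(β̂₁)

Step 1: Find critical t-value
- Confidence level = 0.95
- Degrees of freedom = n - 2 = 25 - 2 = 23
- t*(α/2, 23) = 2.0687

Step 2: Calculate margin of error
Margin = 2.0687 × 0.0904 = 0.1870

Step 3: Construct interval
CI = 3.2548 ± 0.1870
CI = (3.0678, 3.4418)

Interpretation: We are 95% confident that the true slope β₁ lies between 3.0678 and 3.4418.
Both endpoints are positive, so the data support a genuinely positive slope at this confidence level.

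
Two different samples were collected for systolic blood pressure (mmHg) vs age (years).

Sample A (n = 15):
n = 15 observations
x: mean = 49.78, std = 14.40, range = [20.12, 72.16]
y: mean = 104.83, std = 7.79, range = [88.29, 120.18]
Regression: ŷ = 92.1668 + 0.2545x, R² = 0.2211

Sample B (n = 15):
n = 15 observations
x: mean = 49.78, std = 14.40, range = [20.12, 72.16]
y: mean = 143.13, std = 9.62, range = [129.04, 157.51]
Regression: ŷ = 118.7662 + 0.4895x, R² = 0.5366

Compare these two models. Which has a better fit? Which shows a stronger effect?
Model B has the better fit (R² = 0.5366 vs 0.2211). Model B shows the stronger effect (|β₁| = 0.4895 vs 0.2545).

Model Comparison:

Goodness of fit (R²):
- Model A: R² = 0.2211 → 22.11% of variance in blood pressure explained
- Model B: R² = 0.5366 → 53.66% of variance in blood pressure explained
- 0.5366 > 0.2211 → Model B has the better fit

Strength of effect — compare |β₁|:
- Model A: β₁ = 0.2545 → predicted blood pressure rises 0.2545 mmHg per additional year of age
- Model B: β₁ = 0.4895 → predicted blood pressure rises 0.4895 mmHg per additional year of age
- |0.2545| < |0.4895| → Model B shows the stronger marginal effect

Notes:
- The two samples could reflect different populations, time periods, or measurement quality.
- R² measures how tightly points cluster around the line; β₁ measures how steep the line is — they answer different questions.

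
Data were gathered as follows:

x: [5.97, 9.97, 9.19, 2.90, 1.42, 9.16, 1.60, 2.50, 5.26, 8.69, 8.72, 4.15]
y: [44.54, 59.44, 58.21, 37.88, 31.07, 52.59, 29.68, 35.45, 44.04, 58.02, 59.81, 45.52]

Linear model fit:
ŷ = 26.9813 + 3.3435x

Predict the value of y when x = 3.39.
ŷ = 38.3158

To predict y for x = 3.39, substitute into the regression equation:

ŷ = 26.9813 + 3.3435 × 3.39
ŷ = 26.9813 + 11.3345
ŷ = 38.3158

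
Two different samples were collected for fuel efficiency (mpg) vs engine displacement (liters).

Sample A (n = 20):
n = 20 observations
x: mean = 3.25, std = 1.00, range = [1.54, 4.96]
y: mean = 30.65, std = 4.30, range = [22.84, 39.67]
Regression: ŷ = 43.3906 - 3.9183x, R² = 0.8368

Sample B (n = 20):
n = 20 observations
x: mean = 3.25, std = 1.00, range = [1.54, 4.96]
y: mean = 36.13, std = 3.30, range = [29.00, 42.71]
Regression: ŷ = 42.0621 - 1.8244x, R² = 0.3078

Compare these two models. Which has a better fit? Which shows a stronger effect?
Model A has the better fit (R² = 0.8368 vs 0.3078). Model A shows the stronger effect (|β₁| = 3.9183 vs 1.8244).

Model Comparison:

Goodness of fit (R²):
- Model A: R² = 0.8368 → 83.68% of variance in fuel efficiency explained
- Model B: R² = 0.3078 → 30.78% of variance in fuel efficiency explained
- 0.8368 > 0.3078 → Model A has the better fit

Strength of effect — compare |β₁|:
- Model A: β₁ = -3.9183 → predicted fuel efficiency falls 3.9183 mpg per additional liter of engine displacement
- Model B: β₁ = -1.8244 → predicted fuel efficiency falls 1.8244 mpg per additional liter of engine displacement
- |-3.9183| > |-1.8244| → Model A shows the stronger marginal effect

Notes:
- R² measures how tightly points cluster around the line; β₁ measures how steep the line is — they answer different questions.
- A steeper slope doesn't make a better model if the scatter around the line is large.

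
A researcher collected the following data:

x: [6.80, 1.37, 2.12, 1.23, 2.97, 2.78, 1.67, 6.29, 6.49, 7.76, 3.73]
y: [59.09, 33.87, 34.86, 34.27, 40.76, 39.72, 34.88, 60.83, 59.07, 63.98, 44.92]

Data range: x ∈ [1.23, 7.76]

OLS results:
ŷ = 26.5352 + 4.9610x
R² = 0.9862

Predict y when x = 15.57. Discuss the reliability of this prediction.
ŷ = 103.7780, but this is extrapolation (above the data range [1.23, 7.76]) and may be unreliable.

Prediction calculation:
ŷ = 26.5352 + 4.9610 × 15.57
ŷ = 103.7780

Reliability:
- Data range: x ∈ [1.23, 7.76]
- Prediction point: x = 15.57 is 7.81 units above the observed range → this is EXTRAPOLATION, not interpolation

Why that matters here:
- There are no observations near this x to validate the fitted line there
- Real relationships often flatten, saturate, or turn nonlinear at extremes

The R² = 0.9862 only validates the fit within [1.23, 7.76]; treat ŷ = 103.7780 with caution.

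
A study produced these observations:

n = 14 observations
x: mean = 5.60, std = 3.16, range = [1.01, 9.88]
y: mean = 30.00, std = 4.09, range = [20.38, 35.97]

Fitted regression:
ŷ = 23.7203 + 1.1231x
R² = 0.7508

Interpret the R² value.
The model explains 75.08% of the variance in y (R² = 0.7508), leaving 24.92% unexplained; the fit is strong.

R² (coefficient of determination) measures the proportion of variance in y explained by the regression model.

Here R² = 0.7508:
- Explained: 75.08% of the variation in y
- Unexplained (residual): 100% − 75.08% = 24.92%
- Rule of thumb (below 0.3 weak; 0.3 to below 0.7 moderate; 0.7 and above strong) → strong

Note: R² never decreases when predictors are added, so it should not be used alone to compare models of different size.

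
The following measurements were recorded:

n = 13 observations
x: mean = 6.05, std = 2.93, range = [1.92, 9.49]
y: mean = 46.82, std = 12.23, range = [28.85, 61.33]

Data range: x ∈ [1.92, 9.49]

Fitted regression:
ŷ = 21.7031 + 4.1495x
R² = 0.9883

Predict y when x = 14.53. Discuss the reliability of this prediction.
ŷ = 81.9953, but this is extrapolation (above the data range [1.92, 9.49]) and may be unreliable.

Prediction calculation:
ŷ = 21.7031 + 4.1495 × 14.53
ŷ = 81.9953

Reliability:
- Data range: x ∈ [1.92, 9.49]
- Prediction point: x = 14.53 is 5.04 units above the observed range → this is EXTRAPOLATION, not interpolation

Why that matters here:
- The linear relationship may not hold outside the observed range
- There are no observations near this x to validate the fitted line there
- Real relationships often flatten, saturate, or turn nonlinear at extremes

The R² = 0.9883 only validates the fit within [1.92, 9.49]; treat ŷ = 81.9953 with caution.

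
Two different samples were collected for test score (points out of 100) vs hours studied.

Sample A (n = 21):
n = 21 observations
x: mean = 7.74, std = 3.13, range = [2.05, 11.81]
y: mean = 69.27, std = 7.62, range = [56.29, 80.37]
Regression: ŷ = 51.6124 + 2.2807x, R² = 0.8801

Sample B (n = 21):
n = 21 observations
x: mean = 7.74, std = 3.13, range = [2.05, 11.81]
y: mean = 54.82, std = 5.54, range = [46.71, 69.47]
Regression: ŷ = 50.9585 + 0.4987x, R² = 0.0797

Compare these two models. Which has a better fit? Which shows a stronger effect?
Model A has the better fit (R² = 0.8801 vs 0.0797). Model A shows the stronger effect (|β₁| = 2.2807 vs 0.4987).

Model Comparison:

Fit — compare R²:
- Model A: R² = 0.8801 → 88.01% of variance in test score explained
- Model B: R² = 0.0797 → 7.97% of variance in test score explained
- 0.8801 > 0.0797 → Model A has the better fit

Effect size (slope magnitude):
- Model A: β₁ = 2.2807 → predicted test score rises 2.2807 points per additional hour of study time
- Model B: β₁ = 0.4987 → predicted test score rises 0.4987 points per additional hour of study time
- |2.2807| > |0.4987| → Model A shows the stronger marginal effect

Note: R² measures how tightly points cluster around the line; β₁ measures how steep the line is — they answer different questions.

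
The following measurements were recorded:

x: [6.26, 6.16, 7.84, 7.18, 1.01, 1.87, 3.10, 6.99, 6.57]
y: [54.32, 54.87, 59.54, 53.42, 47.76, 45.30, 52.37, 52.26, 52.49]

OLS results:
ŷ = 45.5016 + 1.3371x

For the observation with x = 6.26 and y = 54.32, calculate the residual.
Residual = 0.4482

The residual is the difference between the actual value and the predicted value:

Residual = y - ŷ

Step 1: Calculate predicted value
ŷ = 45.5016 + 1.3371 × 6.26
ŷ = 53.8718

Step 2: Calculate residual
Residual = 54.32 - 53.8718
Residual = 0.4482

The residual is positive, so the observed y = 54.32 sits above the regression line (the line underestimates it by 0.4482).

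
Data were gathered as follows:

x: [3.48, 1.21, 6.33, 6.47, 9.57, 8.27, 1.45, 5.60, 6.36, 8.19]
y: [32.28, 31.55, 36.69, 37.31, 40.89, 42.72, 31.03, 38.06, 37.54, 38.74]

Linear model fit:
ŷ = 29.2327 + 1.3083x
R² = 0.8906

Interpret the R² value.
About 89.06% of the variability in y is accounted for by the regression on x (R² = 0.8906) — a strong linear fit.

R² (coefficient of determination) measures the proportion of variance in y explained by the regression model.

Here R² = 0.8906:
- Explained: 89.06% of the variation in y
- Unexplained (residual): 100% − 89.06% = 10.94%
- Rule of thumb (below 0.3 weak; 0.3 to below 0.7 moderate; 0.7 and above strong) → strong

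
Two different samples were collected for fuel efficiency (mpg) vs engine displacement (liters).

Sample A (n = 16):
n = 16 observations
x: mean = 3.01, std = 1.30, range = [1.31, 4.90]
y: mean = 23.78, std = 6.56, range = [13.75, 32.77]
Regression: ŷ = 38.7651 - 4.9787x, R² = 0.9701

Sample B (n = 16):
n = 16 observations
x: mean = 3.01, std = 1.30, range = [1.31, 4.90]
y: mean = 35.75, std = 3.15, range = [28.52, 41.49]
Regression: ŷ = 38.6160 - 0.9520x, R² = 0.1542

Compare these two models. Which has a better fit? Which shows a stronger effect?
Model A has the better fit (R² = 0.9701 vs 0.1542). Model A shows the stronger effect (|β₁| = 4.9787 vs 0.9520).

Model Comparison:

Goodness of fit (R²):
- Model A: R² = 0.9701 → 97.01% of variance in fuel efficiency explained
- Model B: R² = 0.1542 → 15.42% of variance in fuel efficiency explained
- 0.9701 > 0.1542 → Model A has the better fit

Strength of effect — compare |β₁|:
- Model A: β₁ = -4.9787 → predicted fuel efficiency falls 4.9787 mpg per additional liter of engine displacement
- Model B: β₁ = -0.9520 → predicted fuel efficiency falls 0.9520 mpg per additional liter of engine displacement
- |-4.9787| > |-0.9520| → Model A shows the stronger marginal effect

Notes:
- The two samples could reflect different populations, time periods, or measurement quality.
- A better fit (higher R²) doesn't necessarily mean a more important relationship.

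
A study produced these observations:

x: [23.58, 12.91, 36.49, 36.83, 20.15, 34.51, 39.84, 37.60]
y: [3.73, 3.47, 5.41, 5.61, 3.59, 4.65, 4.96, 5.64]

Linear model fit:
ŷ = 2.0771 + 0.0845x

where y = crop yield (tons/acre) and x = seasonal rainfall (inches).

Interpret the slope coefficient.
For each additional inch of rainfall, predicted crop yield increases by approximately 0.0845 tons/acre.

The slope coefficient β₁ = 0.0845 represents the marginal effect of rainfall on crop yield.

Interpretation:
- Rainfall up by 1 inch → predicted crop yield increases by 0.0845 tons/acre
- This is a linear approximation: the same per-unit change is assumed across the whole observed x range

(β₀ = 2.0771 is the fitted value at x = 0 and is not part of the slope interpretation.)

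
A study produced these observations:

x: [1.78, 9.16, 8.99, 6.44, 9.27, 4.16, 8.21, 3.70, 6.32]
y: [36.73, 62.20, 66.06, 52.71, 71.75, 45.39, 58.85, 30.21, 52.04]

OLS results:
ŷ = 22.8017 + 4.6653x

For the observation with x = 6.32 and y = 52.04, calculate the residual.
Residual = -0.2464

The residual is the difference between the actual value and the predicted value:

Residual = y - ŷ

Step 1: Calculate predicted value
ŷ = 22.8017 + 4.6653 × 6.32
ŷ = 52.2864

Step 2: Calculate residual
Residual = 52.04 - 52.2864
Residual = -0.2464

Sign check: y < ŷ, so the point is below the line and the fit overestimates here.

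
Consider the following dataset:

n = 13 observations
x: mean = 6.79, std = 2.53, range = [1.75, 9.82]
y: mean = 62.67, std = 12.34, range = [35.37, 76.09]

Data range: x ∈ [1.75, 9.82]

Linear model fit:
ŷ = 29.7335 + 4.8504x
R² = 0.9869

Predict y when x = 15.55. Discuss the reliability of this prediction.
The equation gives ŷ = 105.1572; however x = 15.55 is 5.73 units above the observed range, so this extrapolated value should not be trusted.

Prediction calculation:
ŷ = 29.7335 + 4.8504 × 15.55
ŷ = 105.1572

Reliability:
- Data range: x ∈ [1.75, 9.82]
- Prediction point: x = 15.55 is 5.73 units above the observed range → this is EXTRAPOLATION, not interpolation

Why that matters here:
- The standard error of prediction grows with (x − x̄)², and x = 15.55 is far from x̄ = 6.79
- Real relationships often flatten, saturate, or turn nonlinear at extremes

Report the number if required, but flag clearly that it is an extrapolation.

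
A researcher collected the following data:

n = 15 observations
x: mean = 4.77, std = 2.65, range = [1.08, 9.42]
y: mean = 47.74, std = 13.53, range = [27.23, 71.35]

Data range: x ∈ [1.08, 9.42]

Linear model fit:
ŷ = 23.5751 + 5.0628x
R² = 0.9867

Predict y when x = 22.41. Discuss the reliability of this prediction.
ŷ = 137.0324 (extrapolation — x = 22.41 lies outside [1.08, 9.42], so reliability is low).

Prediction calculation:
ŷ = 23.5751 + 5.0628 × 22.41
ŷ = 137.0324

Reliability:
- Data range: x ∈ [1.08, 9.42]
- Prediction point: x = 22.41 is 12.99 units above the observed range → this is EXTRAPOLATION, not interpolation

Why that matters here:
- R² describes fit only over the sampled x values; it says nothing about behaviour beyond them
- The standard error of prediction grows with (x − x̄)², and x = 22.41 is far from x̄ = 4.77
- Real relationships often flatten, saturate, or turn nonlinear at extremes

Report the number if required, but flag clearly that it is an extrapolation.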